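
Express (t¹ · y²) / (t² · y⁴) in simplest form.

Quotient: (t^-1) · (y^-2)

1/(t*y²)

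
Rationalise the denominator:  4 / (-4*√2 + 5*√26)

Multiply numerator and denominator by 4*√2 + 5*√26.
Denominator becomes 618; numerator becomes 16*√2 + 20*√26.

(8*√2 + 10*√26)/309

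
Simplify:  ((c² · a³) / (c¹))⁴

Inside the bracket: c¹ · a³
Raise to the power 4: c⁴ · a^12

a^12*c⁴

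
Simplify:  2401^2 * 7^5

7^13

2401^2 = 7^8; 7^5 = 7^5
Combine exponents: 7^13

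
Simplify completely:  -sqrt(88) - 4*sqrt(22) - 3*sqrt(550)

sqrt(88) = 2*sqrt(22); 4*sqrt(22) = 4*sqrt(22); 3*sqrt(550) = 15*sqrt(22)
Combine: (-2 - 4 - 15)·sqrt(22) = -21*sqrt(22)

-21*sqrt(22)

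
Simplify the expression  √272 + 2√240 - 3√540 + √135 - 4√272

-12*√17 - 7*√15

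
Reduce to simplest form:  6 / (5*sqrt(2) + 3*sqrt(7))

Multiply numerator and denominator by -5*sqrt(2) + 3*sqrt(7).
Denominator becomes 13; numerator becomes -30*sqrt(2) + 18*sqrt(7).

(-30*sqrt(2) + 18*sqrt(7))/13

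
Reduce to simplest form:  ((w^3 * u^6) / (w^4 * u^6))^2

w^(-2)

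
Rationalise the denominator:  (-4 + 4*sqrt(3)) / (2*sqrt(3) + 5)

(-44 + 28*sqrt(3))/13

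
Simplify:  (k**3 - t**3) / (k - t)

k**3 - t**3 = (k - t)(k**2 + k*t + t**2).

k**2 + k*t + t**2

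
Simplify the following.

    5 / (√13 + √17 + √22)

(-√4862 + 4*√22 + 9*√17 + 13*√13)/82

Group as (√13 + √22) + √17; multiply by (√13 + √22) - √17, then rationalise the remaining surd.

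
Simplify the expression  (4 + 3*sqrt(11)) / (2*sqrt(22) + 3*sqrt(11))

(-66*sqrt(2) - 8*sqrt(22) + 12*sqrt(11) + 99)/11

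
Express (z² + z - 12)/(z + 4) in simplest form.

z - 3

Factor: z² + z - 12 = (z - 3)·(z + 4)
Cancel the common factor (z + 4).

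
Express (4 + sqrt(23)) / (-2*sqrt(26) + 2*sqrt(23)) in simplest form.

(-sqrt(598) - 23 - 4*sqrt(26) - 4*sqrt(23))/6

Multiply numerator and denominator by 2*sqrt(23) + 2*sqrt(26).
Denominator becomes -12; numerator becomes 8*sqrt(23) + 8*sqrt(26) + 46 + 2*sqrt(598).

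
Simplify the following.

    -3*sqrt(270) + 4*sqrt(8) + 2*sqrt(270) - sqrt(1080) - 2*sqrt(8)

-9*sqrt(30) + 4*sqrt(2)

3*sqrt(270) = 9*sqrt(30); 4*sqrt(8) = 8*sqrt(2); 2*sqrt(270) = 6*sqrt(30); sqrt(1080) = 6*sqrt(30); 2*sqrt(8) = 4*sqrt(2)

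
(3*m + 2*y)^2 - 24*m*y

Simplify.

(3*m - 2*y)^2

After expansion: 9*m^2 - 12*m*y + 4*y^2 — a perfect-square trinomial.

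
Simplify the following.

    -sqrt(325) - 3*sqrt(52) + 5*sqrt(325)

sqrt(325) = 5*sqrt(13); 3*sqrt(52) = 6*sqrt(13); 5*sqrt(325) = 25*sqrt(13)
Combine: (-5 - 6 + 25)·sqrt(13) = 14*sqrt(13)

14*sqrt(13)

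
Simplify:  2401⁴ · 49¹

7^18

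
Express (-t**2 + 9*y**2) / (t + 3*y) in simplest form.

-t + 3*y

Difference of squares: factor out (t + 3*y).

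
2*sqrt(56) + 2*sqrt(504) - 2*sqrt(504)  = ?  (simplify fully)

2*sqrt(56) = 4*sqrt(14); 2*sqrt(504) = 12*sqrt(14); 2*sqrt(504) = 12*sqrt(14)
Combine: (4 + 12 - 12)·sqrt(14) = 4*sqrt(14)

4*sqrt(14)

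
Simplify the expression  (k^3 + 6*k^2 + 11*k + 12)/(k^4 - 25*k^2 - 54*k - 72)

Factor: k^3 + 6*k^2 + 11*k + 12 = (k^2 + 2*k + 3)*(k + 4);  k^4 - 25*k^2 - 54*k - 72 = (k - 6)*(k^2 + 2*k + 3)*(k + 4)
Cancel the common factors (k^2 + 2*k + 3), (k + 4).

1/(k - 6)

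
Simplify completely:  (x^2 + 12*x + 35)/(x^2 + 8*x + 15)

Factor: x^2 + 12*x + 35 = (x + 5)*(x + 7);  x^2 + 8*x + 15 = (x + 5)*(x + 3)
Cancel the common factor (x + 5).

(x + 7)/(x + 3)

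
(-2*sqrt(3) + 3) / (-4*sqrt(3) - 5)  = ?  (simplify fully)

(-22*sqrt(3) + 39)/23

Multiply numerator and denominator by -5 + 4*sqrt(3).
Denominator becomes -23; numerator becomes -39 + 22*sqrt(3).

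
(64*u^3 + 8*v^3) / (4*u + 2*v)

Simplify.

16*u^2 - 8*u*v + 4*v^2

(4*u)^3 + (2*v)^3 = (4*u + 2*v)(16*u^2 - 8*u*v + 4*v^2).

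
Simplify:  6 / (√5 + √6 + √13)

(-3*√390 - 3*√13 + 18*√6 + 21*√5)/29

Group as (√5 + √6) + √13; multiply by (√5 + √6) - √13, then rationalise the remaining surd.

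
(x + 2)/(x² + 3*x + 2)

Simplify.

Factor: x² + 3*x + 2 = (x + 1)·(x + 2)
Cancel the common factor (x + 2).

1/(x + 1)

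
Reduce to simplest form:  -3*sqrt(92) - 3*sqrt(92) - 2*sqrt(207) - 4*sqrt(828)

3*sqrt(92) = 6*sqrt(23); 3*sqrt(92) = 6*sqrt(23); 2*sqrt(207) = 6*sqrt(23); 4*sqrt(828) = 24*sqrt(23)
Combine: (-6 - 6 - 6 - 24)·sqrt(23) = -42*sqrt(23)

-42*sqrt(23)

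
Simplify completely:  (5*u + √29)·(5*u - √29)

25*u² - 29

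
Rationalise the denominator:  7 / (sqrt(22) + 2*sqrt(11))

(-7*sqrt(22) + 14*sqrt(11))/22

Multiply numerator and denominator by -sqrt(22) + 2*sqrt(11).
Denominator becomes 22; numerator becomes -7*sqrt(22) + 14*sqrt(11).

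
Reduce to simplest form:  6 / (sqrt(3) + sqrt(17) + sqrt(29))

Group as (sqrt(17) + sqrt(29)) + sqrt(3); multiply by (sqrt(17) + sqrt(29)) - sqrt(3), then rationalise the remaining surd.

(-4*sqrt(1479) - 18*sqrt(29) + 30*sqrt(17) + 86*sqrt(3))/41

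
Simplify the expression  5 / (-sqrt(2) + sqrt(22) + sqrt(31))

(-255*sqrt(2) - 35*sqrt(31) + 55*sqrt(22) + 20*sqrt(341))/127

Group as (sqrt(22) + sqrt(31)) - sqrt(2); multiply by (sqrt(22) + sqrt(31)) + sqrt(2), then rationalise the remaining surd.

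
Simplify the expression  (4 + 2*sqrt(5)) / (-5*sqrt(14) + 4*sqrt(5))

Multiply numerator and denominator by 4*sqrt(5) + 5*sqrt(14).
Denominator becomes -270; numerator becomes 16*sqrt(5) + 40 + 20*sqrt(14) + 10*sqrt(70).

(-5*sqrt(70) - 10*sqrt(14) - 20 - 8*sqrt(5))/135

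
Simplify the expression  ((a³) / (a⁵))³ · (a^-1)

a^(-7)

Inside the bracket: (a^-2)
Raise to the power 3: (a^-6)
Multiply by (a^-1): add exponents.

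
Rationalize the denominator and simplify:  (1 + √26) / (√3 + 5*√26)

Multiply numerator and denominator by -√3 + 5*√26.
Denominator becomes 647; numerator becomes -√78 - √3 + 5*√26 + 130.

(-√78 - √3 + 5*√26 + 130)/647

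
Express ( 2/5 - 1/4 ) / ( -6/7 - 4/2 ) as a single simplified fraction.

Numerator: 2/5 - 1/4 = 3/20
Denominator: -6/7 - 4/2 = -20/7
Divide: (3/20) · (-7/20) = -21/400

-21/400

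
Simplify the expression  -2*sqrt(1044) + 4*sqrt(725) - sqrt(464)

4*sqrt(29)

2*sqrt(1044) = 12*sqrt(29); 4*sqrt(725) = 20*sqrt(29); sqrt(464) = 4*sqrt(29)
Combine: (-12 + 20 - 4)·sqrt(29) = 4*sqrt(29)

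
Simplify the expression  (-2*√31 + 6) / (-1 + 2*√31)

(-118 + 10*√31)/123

Multiply numerator and denominator by -2*√31 - 1.
Denominator becomes -123; numerator becomes -10*√31 + 118.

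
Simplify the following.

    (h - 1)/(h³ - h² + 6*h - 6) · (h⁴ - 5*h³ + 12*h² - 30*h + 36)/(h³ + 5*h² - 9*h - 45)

(h - 2)/(h² + 8*h + 15)

Factor: h³ - h² + 6*h - 6 = (h - 1)·(h² + 6);  h⁴ - 5*h³ + 12*h² - 30*h + 36 = (h - 3)·(h² + 6)·(h - 2);  h³ + 5*h² - 9*h - 45 = (h - 3)·(h + 5)·(h + 3)
Cancel the common factors (h² + 6), (h - 1), (h - 3).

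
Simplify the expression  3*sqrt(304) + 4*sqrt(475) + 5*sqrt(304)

52*sqrt(19)

3*sqrt(304) = 12*sqrt(19); 4*sqrt(475) = 20*sqrt(19); 5*sqrt(304) = 20*sqrt(19)
Combine: (12 + 20 + 20)·sqrt(19) = 52*sqrt(19)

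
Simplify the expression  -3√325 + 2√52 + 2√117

3√325 = 15*√13; 2√52 = 4*√13; 2√117 = 6*√13
Combine: (-15 + 4 + 6)·√13 = -5*√13

-5*√13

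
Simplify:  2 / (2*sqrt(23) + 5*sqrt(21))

Multiply numerator and denominator by -5*sqrt(21) + 2*sqrt(23).
Denominator becomes -433; numerator becomes -10*sqrt(21) + 4*sqrt(23).

(-4*sqrt(23) + 10*sqrt(21))/433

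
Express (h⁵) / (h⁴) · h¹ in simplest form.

h²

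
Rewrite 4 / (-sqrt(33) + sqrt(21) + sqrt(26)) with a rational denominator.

Group as (sqrt(21) + sqrt(26)) - sqrt(33); multiply by (sqrt(21) + sqrt(26)) + sqrt(33), then rationalise the remaining surd.

(-14*sqrt(33) + 28*sqrt(26) + 38*sqrt(21) + 6*sqrt(2002))/497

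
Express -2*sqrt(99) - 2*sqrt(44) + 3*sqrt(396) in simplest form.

8*sqrt(11)

2*sqrt(99) = 6*sqrt(11); 2*sqrt(44) = 4*sqrt(11); 3*sqrt(396) = 18*sqrt(11)
Combine: (-6 - 4 + 18)·sqrt(11) = 8*sqrt(11)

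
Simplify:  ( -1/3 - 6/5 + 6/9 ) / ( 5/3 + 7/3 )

Numerator: -1/3 - 6/5 + 6/9 = -13/15
Denominator: 5/3 + 7/3 = 4
Divide: (-13/15) · (1/4) = -13/60

-13/60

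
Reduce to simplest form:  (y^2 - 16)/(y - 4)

Factor: y^2 - 16 = (y - 4)*(y + 4)
Cancel the common factor (y - 4).

y + 4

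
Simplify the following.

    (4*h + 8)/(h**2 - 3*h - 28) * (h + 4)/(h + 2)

4/(h - 7)

Factor: 4*h + 8 = 4*(h + 2);  h**2 - 3*h - 28 = (h - 7)*(h + 4)
Cancel the common factors (h + 2), (h + 4).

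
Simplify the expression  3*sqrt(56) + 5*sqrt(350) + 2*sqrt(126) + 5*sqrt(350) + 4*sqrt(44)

8*sqrt(11) + 62*sqrt(14)

3*sqrt(56) = 6*sqrt(14); 5*sqrt(350) = 25*sqrt(14); 2*sqrt(126) = 6*sqrt(14); 5*sqrt(350) = 25*sqrt(14); 4*sqrt(44) = 8*sqrt(11)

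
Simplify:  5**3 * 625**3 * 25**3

5**21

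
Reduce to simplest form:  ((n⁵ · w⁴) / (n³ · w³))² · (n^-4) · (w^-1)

w

Inside the bracket: n² · w¹
Raise to the power 2: n⁴ · w²
Multiply by (n^-4) · (w^-1): add exponents.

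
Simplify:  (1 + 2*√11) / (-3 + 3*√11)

Multiply numerator and denominator by -3*√11 - 3.
Denominator becomes -90; numerator becomes -69 - 9*√11.

(3*√11 + 23)/30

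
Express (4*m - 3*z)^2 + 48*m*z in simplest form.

After expansion: 16*m^2 + 24*m*z + 9*z^2 — a perfect-square trinomial.

(4*m + 3*z)^2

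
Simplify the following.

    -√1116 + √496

√1116 = 6*√31; √496 = 4*√31
Combine: (-6 + 4)·√31 = -2*√31

-2*√31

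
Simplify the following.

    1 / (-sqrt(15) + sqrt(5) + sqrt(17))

(-7*sqrt(15) + 3*sqrt(17) + 27*sqrt(5) + 10*sqrt(51))/291

Group as (sqrt(5) + sqrt(17)) - sqrt(15); multiply by (sqrt(5) + sqrt(17)) + sqrt(15), then rationalise the remaining surd.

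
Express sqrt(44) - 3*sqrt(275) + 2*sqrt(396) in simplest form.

sqrt(44) = 2*sqrt(11); 3*sqrt(275) = 15*sqrt(11); 2*sqrt(396) = 12*sqrt(11)
Combine: (2 - 15 + 12)·sqrt(11) = -sqrt(11)

-sqrt(11)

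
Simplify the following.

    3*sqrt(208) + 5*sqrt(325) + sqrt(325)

3*sqrt(208) = 12*sqrt(13); 5*sqrt(325) = 25*sqrt(13); sqrt(325) = 5*sqrt(13)
Combine: (12 + 25 + 5)·sqrt(13) = 42*sqrt(13)

42*sqrt(13)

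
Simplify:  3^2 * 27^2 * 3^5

3^2 = 3^2; 27^2 = 3^6; 3^5 = 3^5
Combine exponents: 3^13

3^13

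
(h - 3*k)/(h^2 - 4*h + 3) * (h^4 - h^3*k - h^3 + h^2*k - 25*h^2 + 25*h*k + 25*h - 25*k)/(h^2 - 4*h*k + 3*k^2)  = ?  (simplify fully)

(h^2 - 25)/(h - 3)

Factor: h^2 - 4*h + 3 = (h - 3)*(h - 1);  h^4 - h^3*k - h^3 + h^2*k - 25*h^2 + 25*h*k + 25*h - 25*k = (h - k)*(h - 5)*(h + 5)*(h - 1);  h^2 - 4*h*k + 3*k^2 = (h - k)*(h - 3*k)
Cancel the common factors (h - 1), (h - 3*k), (h - k).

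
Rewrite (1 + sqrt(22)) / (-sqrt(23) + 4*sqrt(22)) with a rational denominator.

(sqrt(23) + 4*sqrt(22) + sqrt(506) + 88)/329

Multiply numerator and denominator by sqrt(23) + 4*sqrt(22).
Denominator becomes 329; numerator becomes sqrt(23) + 4*sqrt(22) + sqrt(506) + 88.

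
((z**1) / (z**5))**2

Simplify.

Inside the bracket: (z**-4)
Raise to the power 2: (z**-8)

z**(-8)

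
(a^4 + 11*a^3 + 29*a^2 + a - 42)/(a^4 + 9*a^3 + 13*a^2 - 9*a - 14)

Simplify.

(a + 3)/(a + 1)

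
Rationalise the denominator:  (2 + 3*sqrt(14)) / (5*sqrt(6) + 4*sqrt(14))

(-15*sqrt(21) - 5*sqrt(6) + 4*sqrt(14) + 84)/37

Multiply numerator and denominator by -5*sqrt(6) + 4*sqrt(14).
Denominator becomes 74; numerator becomes -30*sqrt(21) - 10*sqrt(6) + 8*sqrt(14) + 168.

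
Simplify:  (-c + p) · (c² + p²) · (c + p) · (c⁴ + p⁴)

-c⁸ + p⁸

Telescope via difference of squares: (p+c)(p-c) = -c² + p², then repeat with the next factor.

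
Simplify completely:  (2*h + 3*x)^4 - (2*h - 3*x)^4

192*h^3*x + 432*h*x^3

Binomially expand both and collect terms in (2*h), (3*x).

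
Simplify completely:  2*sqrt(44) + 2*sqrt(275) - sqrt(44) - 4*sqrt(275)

-8*sqrt(11)

2*sqrt(44) = 4*sqrt(11); 2*sqrt(275) = 10*sqrt(11); sqrt(44) = 2*sqrt(11); 4*sqrt(275) = 20*sqrt(11)
Combine: (4 + 10 - 2 - 20)·sqrt(11) = -8*sqrt(11)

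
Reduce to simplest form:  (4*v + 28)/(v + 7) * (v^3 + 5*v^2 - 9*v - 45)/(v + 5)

4*v^2 - 36

Factor: 4*v + 28 = 4*(v + 7);  v^3 + 5*v^2 - 9*v - 45 = (v - 3)*(v + 5)*(v + 3)
Cancel the common factors (v + 5), (v + 7).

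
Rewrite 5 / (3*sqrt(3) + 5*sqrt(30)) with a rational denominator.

(-15*sqrt(3) + 25*sqrt(30))/723

Multiply numerator and denominator by -5*sqrt(30) + 3*sqrt(3).
Denominator becomes -723; numerator becomes -25*sqrt(30) + 15*sqrt(3).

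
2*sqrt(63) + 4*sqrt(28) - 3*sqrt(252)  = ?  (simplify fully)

-4*sqrt(7)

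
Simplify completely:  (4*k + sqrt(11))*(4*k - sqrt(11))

16*k^2 - 11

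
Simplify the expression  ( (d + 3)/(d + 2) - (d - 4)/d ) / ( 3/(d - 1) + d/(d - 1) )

Numerator: (d + 3)/(d + 2) - (d - 4)/d = (5*d + 8)/(d² + 2*d)
Denominator: 3/(d - 1) + d/(d - 1) = (d + 3)/(d - 1)
Divide: ((5*d + 8)/(d² + 2*d)) · ((d - 1)/(d + 3)) = (5*d² + 3*d - 8)/(d³ + 5*d² + 6*d)

(5*d² + 3*d - 8)/(d³ + 5*d² + 6*d)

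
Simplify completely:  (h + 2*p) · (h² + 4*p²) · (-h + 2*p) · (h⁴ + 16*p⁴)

-h⁸ + 256*p⁸

Telescope via difference of squares: ((2*p)+h)((2*p)-h) = -h² + 4*p², then repeat with the next factor.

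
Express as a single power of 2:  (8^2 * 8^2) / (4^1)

8^2 = 2^6; 8^2 = 2^6; 4^1 = 2^2
Combine exponents: 2^10

2^10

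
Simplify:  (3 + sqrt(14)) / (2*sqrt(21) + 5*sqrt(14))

(-14*sqrt(6) - 6*sqrt(21) + 15*sqrt(14) + 70)/266

Multiply numerator and denominator by -2*sqrt(21) + 5*sqrt(14).
Denominator becomes 266; numerator becomes -14*sqrt(6) - 6*sqrt(21) + 15*sqrt(14) + 70.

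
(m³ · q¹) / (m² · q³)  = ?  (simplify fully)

Quotient: m¹ · (q^-2)

m/q²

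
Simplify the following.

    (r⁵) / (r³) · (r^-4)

r^(-2)

Quotient: r²
Multiply by (r^-4): add exponents.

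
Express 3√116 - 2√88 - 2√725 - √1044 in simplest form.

-10*√29 - 4*√22

3√116 = 6*√29; 2√88 = 4*√22; 2√725 = 10*√29; √1044 = 6*√29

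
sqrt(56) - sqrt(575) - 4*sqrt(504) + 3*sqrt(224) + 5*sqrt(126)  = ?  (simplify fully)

-5*sqrt(23) + 5*sqrt(14)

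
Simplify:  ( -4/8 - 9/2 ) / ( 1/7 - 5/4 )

140/31

Numerator: -4/8 - 9/2 = -5
Denominator: 1/7 - 5/4 = -31/28
Divide: (-5) · (-28/31) = 140/31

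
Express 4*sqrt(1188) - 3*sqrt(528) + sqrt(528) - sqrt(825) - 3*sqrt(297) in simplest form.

4*sqrt(1188) = 24*sqrt(33); 3*sqrt(528) = 12*sqrt(33); sqrt(528) = 4*sqrt(33); sqrt(825) = 5*sqrt(33); 3*sqrt(297) = 9*sqrt(33)
Combine: (24 - 12 + 4 - 5 - 9)·sqrt(33) = 2*sqrt(33)

2*sqrt(33)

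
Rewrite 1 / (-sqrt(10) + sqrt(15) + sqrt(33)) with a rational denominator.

Group as (sqrt(15) + sqrt(33)) - sqrt(10); multiply by (sqrt(15) + sqrt(33)) + sqrt(10), then rationalise the remaining surd.

(-19*sqrt(10) - 4*sqrt(33) + 14*sqrt(15) + 15*sqrt(22))/268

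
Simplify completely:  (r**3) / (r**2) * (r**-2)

Quotient: r**1
Multiply by (r**-2): add exponents.

1/r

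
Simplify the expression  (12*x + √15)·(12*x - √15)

144*x² - 15

(12*x)^2 - (√15)^2 = 144*x² - 15.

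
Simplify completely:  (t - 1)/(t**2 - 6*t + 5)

Factor: t**2 - 6*t + 5 = (t - 1)*(t - 5)
Cancel the common factor (t - 1).

1/(t - 5)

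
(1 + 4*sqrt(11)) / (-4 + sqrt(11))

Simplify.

(-17*sqrt(11) - 48)/5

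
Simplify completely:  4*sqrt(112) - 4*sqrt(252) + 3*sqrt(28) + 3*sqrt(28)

4*sqrt(7)

4*sqrt(112) = 16*sqrt(7); 4*sqrt(252) = 24*sqrt(7); 3*sqrt(28) = 6*sqrt(7); 3*sqrt(28) = 6*sqrt(7)
Combine: (16 - 24 + 6 + 6)·sqrt(7) = 4*sqrt(7)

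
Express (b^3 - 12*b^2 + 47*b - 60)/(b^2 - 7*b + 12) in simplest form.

Factor: b^3 - 12*b^2 + 47*b - 60 = (b - 3)*(b - 4)*(b - 5);  b^2 - 7*b + 12 = (b - 4)*(b - 3)
Cancel the common factors (b - 3), (b - 4).

b - 5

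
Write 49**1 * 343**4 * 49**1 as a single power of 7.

7**16

49**1 = 7**2; 343**4 = 7**12; 49**1 = 7**2
Combine exponents: 7**16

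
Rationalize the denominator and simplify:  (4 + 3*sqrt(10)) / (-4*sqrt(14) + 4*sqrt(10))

(-3*sqrt(35) - 15 - 2*sqrt(14) - 2*sqrt(10))/8

Multiply numerator and denominator by 4*sqrt(10) + 4*sqrt(14).
Denominator becomes -64; numerator becomes 16*sqrt(10) + 16*sqrt(14) + 120 + 24*sqrt(35).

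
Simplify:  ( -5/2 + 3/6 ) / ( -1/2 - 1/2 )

2

Numerator: -5/2 + 3/6 = -2
Denominator: -1/2 - 1/2 = -1
Divide: (-2) · (-1) = 2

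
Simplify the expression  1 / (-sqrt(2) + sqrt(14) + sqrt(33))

(-21*sqrt(14) - 4*sqrt(231) + 45*sqrt(2) + 17*sqrt(33))/177

Group as (sqrt(14) + sqrt(33)) - sqrt(2); multiply by (sqrt(14) + sqrt(33)) + sqrt(2), then rationalise the remaining surd.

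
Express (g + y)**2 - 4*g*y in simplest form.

Expand the square and combine the 4*g*y term.

(g - y)**2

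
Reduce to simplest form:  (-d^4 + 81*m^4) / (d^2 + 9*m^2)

-d^4 + 81*m^4 factors as -(d - 3*m)*(d + 3*m)*(d^2 + 9*m^2).

-d^2 + 9*m^2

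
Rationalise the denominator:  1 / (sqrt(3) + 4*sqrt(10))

(-sqrt(3) + 4*sqrt(10))/157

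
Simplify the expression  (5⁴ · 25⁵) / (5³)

5^11

5⁴ = 5^4; 25⁵ = 5^10; 5³ = 5^3
Combine exponents: 5^11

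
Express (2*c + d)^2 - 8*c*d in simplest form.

(2*c - d)^2

Expanding gives 4*c^2 - 4*c*d + d^2, a perfect square.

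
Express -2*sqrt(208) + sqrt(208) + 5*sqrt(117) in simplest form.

11*sqrt(13)

2*sqrt(208) = 8*sqrt(13); sqrt(208) = 4*sqrt(13); 5*sqrt(117) = 15*sqrt(13)
Combine: (-8 + 4 + 15)·sqrt(13) = 11*sqrt(13)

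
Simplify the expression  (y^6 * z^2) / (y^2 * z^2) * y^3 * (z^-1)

y^7/z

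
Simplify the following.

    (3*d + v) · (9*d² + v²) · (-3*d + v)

(v+(3*d))(v-(3*d)) = -9*d² + v²; continue pairing.

-81*d⁴ + v⁴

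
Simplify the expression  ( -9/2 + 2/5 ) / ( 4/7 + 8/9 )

Numerator: -9/2 + 2/5 = -41/10
Denominator: 4/7 + 8/9 = 92/63
Divide: (-41/10) · (63/92) = -2583/920

-2583/920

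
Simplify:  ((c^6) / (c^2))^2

Inside the bracket: c^4
Raise to the power 2: c^8

c^8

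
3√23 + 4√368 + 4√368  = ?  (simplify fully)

35*√23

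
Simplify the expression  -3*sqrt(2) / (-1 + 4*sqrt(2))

(-24 - 3*sqrt(2))/31

Multiply numerator and denominator by -4*sqrt(2) - 1.
Denominator becomes -31; numerator becomes 3*sqrt(2) + 24.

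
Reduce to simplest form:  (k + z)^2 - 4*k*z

After expansion: k^2 - 2*k*z + z^2 — a perfect-square trinomial.

(k - z)^2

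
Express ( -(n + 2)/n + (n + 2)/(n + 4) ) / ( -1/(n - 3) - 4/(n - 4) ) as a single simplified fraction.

Numerator: -(n + 2)/n + (n + 2)/(n + 4) = (-4*n - 8)/(n² + 4*n)
Denominator: -1/(n - 3) - 4/(n - 4) = (-5*n + 16)/(n² - 7*n + 12)
Divide: ((-4*n - 8)/(n² + 4*n)) · ((n² - 7*n + 12)/(-5*n + 16)) = (4*n³ - 20*n² - 8*n + 96)/(5*n³ + 4*n² - 64*n)

(4*n³ - 20*n² - 8*n + 96)/(5*n³ + 4*n² - 64*n)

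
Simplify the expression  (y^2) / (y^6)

y^(-4)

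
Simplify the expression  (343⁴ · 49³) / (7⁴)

7^14

343⁴ = 7^12; 49³ = 7^6; 7⁴ = 7^4
Combine exponents: 7^14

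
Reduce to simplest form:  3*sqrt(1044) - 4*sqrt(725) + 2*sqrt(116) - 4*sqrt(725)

3*sqrt(1044) = 18*sqrt(29); 4*sqrt(725) = 20*sqrt(29); 2*sqrt(116) = 4*sqrt(29); 4*sqrt(725) = 20*sqrt(29)
Combine: (18 - 20 + 4 - 20)·sqrt(29) = -18*sqrt(29)

-18*sqrt(29)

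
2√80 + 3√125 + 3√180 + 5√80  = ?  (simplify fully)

61*√5

2√80 = 8*√5; 3√125 = 15*√5; 3√180 = 18*√5; 5√80 = 20*√5
Combine: (8 + 15 + 18 + 20)·√5 = 61*√5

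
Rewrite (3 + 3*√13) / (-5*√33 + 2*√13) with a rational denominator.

Multiply numerator and denominator by 2*√13 + 5*√33.
Denominator becomes -773; numerator becomes 6*√13 + 78 + 15*√33 + 15*√429.

(-15*√429 - 15*√33 - 78 - 6*√13)/773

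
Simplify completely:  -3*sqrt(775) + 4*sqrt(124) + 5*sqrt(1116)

23*sqrt(31)

3*sqrt(775) = 15*sqrt(31); 4*sqrt(124) = 8*sqrt(31); 5*sqrt(1116) = 30*sqrt(31)
Combine: (-15 + 8 + 30)·sqrt(31) = 23*sqrt(31)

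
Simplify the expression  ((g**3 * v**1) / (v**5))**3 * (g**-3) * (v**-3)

g**6/v**15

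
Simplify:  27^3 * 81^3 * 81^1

27^3 = 3^9; 81^3 = 3^12; 81^1 = 3^4
Combine exponents: 3^25

3^25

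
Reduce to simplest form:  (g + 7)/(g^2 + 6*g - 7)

1/(g - 1)

Factor: g^2 + 6*g - 7 = (g + 7)*(g - 1)
Cancel the common factor (g + 7).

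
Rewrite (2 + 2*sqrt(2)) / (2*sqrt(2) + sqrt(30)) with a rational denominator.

(-4 - 2*sqrt(2) + sqrt(30) + 2*sqrt(15))/11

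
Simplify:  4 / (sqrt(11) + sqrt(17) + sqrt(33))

(-88*sqrt(51) - 20*sqrt(33) + 108*sqrt(17) + 156*sqrt(11))/723

Group as (sqrt(11) + sqrt(17)) + sqrt(33); multiply by (sqrt(11) + sqrt(17)) - sqrt(33), then rationalise the remaining surd.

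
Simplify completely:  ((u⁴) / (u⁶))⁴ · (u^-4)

u^(-12)

Inside the bracket: (u^-2)
Raise to the power 4: (u^-8)
Multiply by (u^-4): add exponents.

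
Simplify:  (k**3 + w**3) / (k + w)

Factor as (a+b)(a**2-ab+b**2) with a=w, b=k.

k**2 - k*w + w**2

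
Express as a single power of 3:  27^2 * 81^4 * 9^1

3^24

27^2 = 3^6; 81^4 = 3^16; 9^1 = 3^2
Combine exponents: 3^24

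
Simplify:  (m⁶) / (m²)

Quotient: m⁴

m⁴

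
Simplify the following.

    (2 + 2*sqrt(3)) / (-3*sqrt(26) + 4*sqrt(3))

(-3*sqrt(78) - 3*sqrt(26) - 12 - 4*sqrt(3))/93

Multiply numerator and denominator by 4*sqrt(3) + 3*sqrt(26).
Denominator becomes -186; numerator becomes 8*sqrt(3) + 24 + 6*sqrt(26) + 6*sqrt(78).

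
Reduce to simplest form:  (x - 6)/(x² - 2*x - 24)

1/(x + 4)

Factor: x² - 2*x - 24 = (x + 4)·(x - 6)
Cancel the common factor (x - 6).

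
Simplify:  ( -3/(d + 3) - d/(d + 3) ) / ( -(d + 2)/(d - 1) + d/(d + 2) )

Numerator: -3/(d + 3) - d/(d + 3) = -1
Denominator: -(d + 2)/(d - 1) + d/(d + 2) = (-5*d - 4)/(d^2 + d - 2)
Divide: (-1) · ((d^2 + d - 2)/(-5*d - 4)) = (d^2 + d - 2)/(5*d + 4)

(d^2 + d - 2)/(5*d + 4)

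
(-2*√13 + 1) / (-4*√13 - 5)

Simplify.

Multiply numerator and denominator by -5 + 4*√13.
Denominator becomes -183; numerator becomes -109 + 14*√13.

(-14*√13 + 109)/183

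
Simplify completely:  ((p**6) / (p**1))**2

p**10

Inside the bracket: p**5
Raise to the power 2: p**10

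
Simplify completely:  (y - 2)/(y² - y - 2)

1/(y + 1)

Factor: y² - y - 2 = (y + 1)·(y - 2)
Cancel the common factor (y - 2).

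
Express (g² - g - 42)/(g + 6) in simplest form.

Factor: g² - g - 42 = (g + 6)·(g - 7)
Cancel the common factor (g + 6).

g - 7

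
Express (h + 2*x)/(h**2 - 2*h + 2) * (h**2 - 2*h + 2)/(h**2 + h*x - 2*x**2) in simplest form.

-1/(-h + x)

Factor: h**2 + h*x - 2*x**2 = (h - x)*(h + 2*x)
Cancel the common factors (h**2 - 2*h + 2), (h + 2*x).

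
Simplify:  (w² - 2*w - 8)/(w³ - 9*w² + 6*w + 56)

Factor: w² - 2*w - 8 = (w + 2)·(w - 4);  w³ - 9*w² + 6*w + 56 = (w + 2)·(w - 4)·(w - 7)
Cancel the common factors (w - 4), (w + 2).

1/(w - 7)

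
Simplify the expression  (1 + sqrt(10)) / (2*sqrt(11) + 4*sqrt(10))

Multiply numerator and denominator by -2*sqrt(11) + 4*sqrt(10).
Denominator becomes 116; numerator becomes -2*sqrt(110) - 2*sqrt(11) + 4*sqrt(10) + 40.

(-sqrt(110) - sqrt(11) + 2*sqrt(10) + 20)/58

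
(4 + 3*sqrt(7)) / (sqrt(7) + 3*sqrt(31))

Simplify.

(-21 - 4*sqrt(7) + 12*sqrt(31) + 9*sqrt(217))/272

Multiply numerator and denominator by -3*sqrt(31) + sqrt(7).
Denominator becomes -272; numerator becomes -9*sqrt(217) - 12*sqrt(31) + 4*sqrt(7) + 21.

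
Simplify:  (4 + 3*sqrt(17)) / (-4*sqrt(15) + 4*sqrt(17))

Multiply numerator and denominator by 4*sqrt(15) + 4*sqrt(17).
Denominator becomes 32; numerator becomes 16*sqrt(15) + 16*sqrt(17) + 12*sqrt(255) + 204.

(4*sqrt(15) + 4*sqrt(17) + 3*sqrt(255) + 51)/8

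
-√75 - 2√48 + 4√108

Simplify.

11*√3

√75 = 5*√3; 2√48 = 8*√3; 4√108 = 24*√3
Combine: (-5 - 8 + 24)·√3 = 11*√3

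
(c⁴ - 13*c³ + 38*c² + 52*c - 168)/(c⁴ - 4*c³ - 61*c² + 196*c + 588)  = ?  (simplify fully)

Factor: c⁴ - 13*c³ + 38*c² + 52*c - 168 = (c - 6)·(c - 7)·(c - 2)·(c + 2);  c⁴ - 4*c³ - 61*c² + 196*c + 588 = (c + 7)·(c + 2)·(c - 7)·(c - 6)
Cancel the common factors (c + 2), (c - 7), (c - 6).

(c - 2)/(c + 7)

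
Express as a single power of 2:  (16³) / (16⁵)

2^(-8)

16³ = 2^12; 16⁵ = 2^20
Combine exponents: 2^(-8)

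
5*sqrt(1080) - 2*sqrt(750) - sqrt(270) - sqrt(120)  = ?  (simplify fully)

15*sqrt(30)

5*sqrt(1080) = 30*sqrt(30); 2*sqrt(750) = 10*sqrt(30); sqrt(270) = 3*sqrt(30); sqrt(120) = 2*sqrt(30)
Combine: (30 - 10 - 3 - 2)·sqrt(30) = 15*sqrt(30)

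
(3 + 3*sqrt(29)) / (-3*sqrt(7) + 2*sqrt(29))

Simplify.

(9*sqrt(7) + 6*sqrt(29) + 9*sqrt(203) + 174)/53

Multiply numerator and denominator by 3*sqrt(7) + 2*sqrt(29).
Denominator becomes 53; numerator becomes 9*sqrt(7) + 6*sqrt(29) + 9*sqrt(203) + 174.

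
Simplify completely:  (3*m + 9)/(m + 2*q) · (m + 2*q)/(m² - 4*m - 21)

Factor: 3*m + 9 = 3·(m + 3);  m² - 4*m - 21 = (m + 3)·(m - 7)
Cancel the common factors (m + 2*q), (m + 3).

3/(m - 7)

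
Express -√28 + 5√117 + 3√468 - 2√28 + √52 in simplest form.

√28 = 2*√7; 5√117 = 15*√13; 3√468 = 18*√13; 2√28 = 4*√7; √52 = 2*√13

-6*√7 + 35*√13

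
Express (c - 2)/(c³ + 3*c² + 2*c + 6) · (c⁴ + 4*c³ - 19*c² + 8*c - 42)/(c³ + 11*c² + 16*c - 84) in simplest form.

(c - 3)/(c² + 9*c + 18)

Factor: c³ + 3*c² + 2*c + 6 = (c² + 2)·(c + 3);  c⁴ + 4*c³ - 19*c² + 8*c - 42 = (c - 3)·(c² + 2)·(c + 7);  c³ + 11*c² + 16*c - 84 = (c + 6)·(c + 7)·(c - 2)
Cancel the common factors (c² + 2), (c + 7), (c - 2).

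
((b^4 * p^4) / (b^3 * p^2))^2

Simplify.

Inside the bracket: b^1 * p^2
Raise to the power 2: b^2 * p^4

b^2*p^4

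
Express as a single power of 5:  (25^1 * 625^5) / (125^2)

5^16

25^1 = 5^2; 625^5 = 5^20; 125^2 = 5^6
Combine exponents: 5^16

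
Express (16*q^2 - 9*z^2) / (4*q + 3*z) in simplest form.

4*q - 3*z

16*q^2 - 9*z^2 factors as -(-4*q + 3*z)*(4*q + 3*z).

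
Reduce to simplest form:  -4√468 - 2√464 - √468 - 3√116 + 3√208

-14*√29 - 18*√13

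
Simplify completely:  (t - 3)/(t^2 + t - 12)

Factor: t^2 + t - 12 = (t - 3)*(t + 4)
Cancel the common factor (t - 3).

1/(t + 4)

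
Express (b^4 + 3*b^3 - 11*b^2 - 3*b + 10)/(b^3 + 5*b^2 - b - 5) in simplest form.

b - 2

Factor: b^4 + 3*b^3 - 11*b^2 - 3*b + 10 = (b + 5)*(b + 1)*(b - 1)*(b - 2);  b^3 + 5*b^2 - b - 5 = (b + 5)*(b + 1)*(b - 1)
Cancel the common factors (b + 5), (b - 1), (b + 1).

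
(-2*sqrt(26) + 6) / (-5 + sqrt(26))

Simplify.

Multiply numerator and denominator by -sqrt(26) - 5.
Denominator becomes -1; numerator becomes 4*sqrt(26) + 22.

-22 - 4*sqrt(26)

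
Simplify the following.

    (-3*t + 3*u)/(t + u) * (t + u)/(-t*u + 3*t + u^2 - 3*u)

3/(u - 3)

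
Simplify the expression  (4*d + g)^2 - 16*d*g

Expand the square and combine the 16*d*g term.

(4*d - g)^2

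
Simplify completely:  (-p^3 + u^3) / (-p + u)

p^2 + p*u + u^2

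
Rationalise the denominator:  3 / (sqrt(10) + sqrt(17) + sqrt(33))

Group as (sqrt(17) + sqrt(33)) + sqrt(10); multiply by (sqrt(17) + sqrt(33)) - sqrt(10), then rationalise the remaining surd.

(-3*sqrt(5610) - 9*sqrt(33) + 39*sqrt(17) + 60*sqrt(10))/322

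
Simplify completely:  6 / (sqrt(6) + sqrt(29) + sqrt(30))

Group as (sqrt(6) + sqrt(29)) + sqrt(30); multiply by (sqrt(6) + sqrt(29)) - sqrt(30), then rationalise the remaining surd.

(-72*sqrt(145) + 30*sqrt(30) + 42*sqrt(29) + 318*sqrt(6))/671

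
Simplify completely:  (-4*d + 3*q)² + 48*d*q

(4*d + 3*q)²

After expansion: 16*d² + 24*d*q + 9*q² — a perfect-square trinomial.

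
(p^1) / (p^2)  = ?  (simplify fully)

1/p

Quotient: (p^-1)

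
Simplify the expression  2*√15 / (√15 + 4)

-30 + 8*√15

Multiply numerator and denominator by -√15 + 4.
Denominator becomes 1; numerator becomes -30 + 8*√15.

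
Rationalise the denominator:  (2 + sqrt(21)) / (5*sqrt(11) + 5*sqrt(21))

(-sqrt(231) - 2*sqrt(11) + 2*sqrt(21) + 21)/50

Multiply numerator and denominator by -5*sqrt(11) + 5*sqrt(21).
Denominator becomes 250; numerator becomes -5*sqrt(231) - 10*sqrt(11) + 10*sqrt(21) + 105.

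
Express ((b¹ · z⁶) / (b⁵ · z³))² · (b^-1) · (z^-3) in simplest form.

z³/b⁹

Inside the bracket: (b^-4) · z³
Raise to the power 2: (b^-8) · z⁶
Multiply by (b^-1) · (z^-3): add exponents.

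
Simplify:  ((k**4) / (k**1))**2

Inside the bracket: k**3
Raise to the power 2: k**6

k**6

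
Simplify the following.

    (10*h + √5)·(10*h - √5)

Difference of squares with P = 10*h, Q = √5.

100*h² - 5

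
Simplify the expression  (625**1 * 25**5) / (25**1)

625**1 = 5**4; 25**5 = 5**10; 25**1 = 5**2
Combine exponents: 5**12

5**12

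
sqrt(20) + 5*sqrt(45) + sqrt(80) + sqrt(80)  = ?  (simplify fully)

25*sqrt(5)

sqrt(20) = 2*sqrt(5); 5*sqrt(45) = 15*sqrt(5); sqrt(80) = 4*sqrt(5); sqrt(80) = 4*sqrt(5)
Combine: (2 + 15 + 4 + 4)·sqrt(5) = 25*sqrt(5)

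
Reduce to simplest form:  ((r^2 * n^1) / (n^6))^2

Inside the bracket: r^2 * (n^-5)
Raise to the power 2: r^4 * (n^-10)

r^4/n^10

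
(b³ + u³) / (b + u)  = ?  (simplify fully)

Factor as (a+b)(a^2-ab+b^2) with a=u, b=b.

b² - b*u + u²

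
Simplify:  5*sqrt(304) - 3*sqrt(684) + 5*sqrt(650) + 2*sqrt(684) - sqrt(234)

14*sqrt(19) + 22*sqrt(26)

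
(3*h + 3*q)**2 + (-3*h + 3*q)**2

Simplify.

18*h**2 + 18*q**2

Only the even-power cross terms survive.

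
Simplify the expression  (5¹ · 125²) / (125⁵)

5^(-8)

5¹ = 5^1; 125² = 5^6; 125⁵ = 5^15
Combine exponents: 5^(-8)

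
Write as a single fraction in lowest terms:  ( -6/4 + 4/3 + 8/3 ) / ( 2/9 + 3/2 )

Numerator: -6/4 + 4/3 + 8/3 = 5/2
Denominator: 2/9 + 3/2 = 31/18
Divide: (5/2) · (18/31) = 45/31

45/31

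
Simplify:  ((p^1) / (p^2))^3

Inside the bracket: (p^-1)
Raise to the power 3: (p^-3)

p^(-3)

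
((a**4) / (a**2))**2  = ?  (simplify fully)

a**4

Inside the bracket: a**2
Raise to the power 2: a**4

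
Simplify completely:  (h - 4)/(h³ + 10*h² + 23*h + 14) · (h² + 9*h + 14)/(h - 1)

(h - 4)/(h² - 1)

Factor: h³ + 10*h² + 23*h + 14 = (h + 7)·(h + 2)·(h + 1);  h² + 9*h + 14 = (h + 7)·(h + 2)
Cancel the common factors (h + 7), (h + 2).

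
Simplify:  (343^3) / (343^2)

7^3

343^3 = 7^9; 343^2 = 7^6
Combine exponents: 7^3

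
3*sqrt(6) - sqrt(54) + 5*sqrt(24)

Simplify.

3*sqrt(6) = 3*sqrt(6); sqrt(54) = 3*sqrt(6); 5*sqrt(24) = 10*sqrt(6)
Combine: (3 - 3 + 10)·sqrt(6) = 10*sqrt(6)

10*sqrt(6)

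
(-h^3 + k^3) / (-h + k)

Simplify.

k^3 - h^3 = (-h + k)(h^2 + h*k + k^2).

h^2 + h*k + k^2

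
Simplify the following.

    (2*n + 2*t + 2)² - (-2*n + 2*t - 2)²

Write as f((2*t),(2*n + 2)) - f((2*t),-(2*n + 2)) and expand.

16*t*(n + 1)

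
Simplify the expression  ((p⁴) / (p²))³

Inside the bracket: p²
Raise to the power 3: p⁶

p⁶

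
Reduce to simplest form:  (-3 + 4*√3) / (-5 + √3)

(-17*√3 + 3)/22

Multiply numerator and denominator by -5 - √3.
Denominator becomes 22; numerator becomes -17*√3 + 3.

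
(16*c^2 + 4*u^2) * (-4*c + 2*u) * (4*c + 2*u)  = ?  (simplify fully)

-256*c^4 + 16*u^4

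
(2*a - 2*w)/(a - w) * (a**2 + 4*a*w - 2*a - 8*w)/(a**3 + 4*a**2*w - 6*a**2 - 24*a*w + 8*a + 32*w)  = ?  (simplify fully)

Factor: 2*a - 2*w = 2*(a - w);  a**2 + 4*a*w - 2*a - 8*w = (a - 2)*(a + 4*w);  a**3 + 4*a**2*w - 6*a**2 - 24*a*w + 8*a + 32*w = (a + 4*w)*(a - 4)*(a - 2)
Cancel the common factors (a - w), (a - 2), (a + 4*w).

2/(a - 4)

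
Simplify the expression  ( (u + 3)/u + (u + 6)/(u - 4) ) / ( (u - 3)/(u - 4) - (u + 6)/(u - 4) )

(-2*u**2 - 5*u + 12)/(9*u)

Numerator: (u + 3)/u + (u + 6)/(u - 4) = (2*u**2 + 5*u - 12)/(u**2 - 4*u)
Denominator: (u - 3)/(u - 4) - (u + 6)/(u - 4) = -9/(u - 4)
Divide: ((2*u**2 + 5*u - 12)/(u**2 - 4*u)) · (-u/9 + 4/9) = (-2*u**2 - 5*u + 12)/(9*u)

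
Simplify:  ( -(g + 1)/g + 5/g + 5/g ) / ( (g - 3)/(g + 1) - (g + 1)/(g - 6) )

(g**3 - 14*g**2 + 39*g + 54)/(11*g**2 - 17*g)

Numerator: -(g + 1)/g + 5/g + 5/g = (-g + 9)/g
Denominator: (g - 3)/(g + 1) - (g + 1)/(g - 6) = (-11*g + 17)/(g**2 - 5*g - 6)
Divide: ((-g + 9)/g) · ((g**2 - 5*g - 6)/(-11*g + 17)) = (g**3 - 14*g**2 + 39*g + 54)/(11*g**2 - 17*g)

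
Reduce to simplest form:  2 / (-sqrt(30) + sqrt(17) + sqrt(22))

(-18*sqrt(30) + 50*sqrt(22) + 70*sqrt(17) + 8*sqrt(2805))/1415

Group as (sqrt(17) + sqrt(22)) - sqrt(30); multiply by (sqrt(17) + sqrt(22)) + sqrt(30), then rationalise the remaining surd.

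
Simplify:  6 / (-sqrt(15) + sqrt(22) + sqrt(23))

(-45*sqrt(15) + 21*sqrt(23) + 24*sqrt(22) + 3*sqrt(7590))/281

Group as (sqrt(22) + sqrt(23)) - sqrt(15); multiply by (sqrt(22) + sqrt(23)) + sqrt(15), then rationalise the remaining surd.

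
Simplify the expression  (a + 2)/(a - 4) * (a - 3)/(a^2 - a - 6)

Factor: a^2 - a - 6 = (a - 3)*(a + 2)
Cancel the common factors (a + 2), (a - 3).

1/(a - 4)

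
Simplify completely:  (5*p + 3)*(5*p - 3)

25*p^2 - 9

Product of conjugates: (P+Q)(P-Q) = P^2 - Q^2.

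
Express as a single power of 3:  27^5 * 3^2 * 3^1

3^18

27^5 = 3^15; 3^2 = 3^2; 3^1 = 3^1
Combine exponents: 3^18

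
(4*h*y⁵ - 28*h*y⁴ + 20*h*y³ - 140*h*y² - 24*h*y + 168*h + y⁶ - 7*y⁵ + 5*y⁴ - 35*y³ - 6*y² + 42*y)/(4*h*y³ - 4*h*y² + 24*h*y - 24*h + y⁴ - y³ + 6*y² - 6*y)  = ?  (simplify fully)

y² - 6*y - 7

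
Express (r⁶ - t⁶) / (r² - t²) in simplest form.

r⁶ - t⁶ factors as (r - t)*(r + t)*(r² - r*t + t²)*(r² + r*t + t²).

r⁴ + r²*t² + t⁴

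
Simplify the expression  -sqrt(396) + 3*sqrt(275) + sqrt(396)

15*sqrt(11)

sqrt(396) = 6*sqrt(11); 3*sqrt(275) = 15*sqrt(11); sqrt(396) = 6*sqrt(11)
Combine: (-6 + 15 + 6)·sqrt(11) = 15*sqrt(11)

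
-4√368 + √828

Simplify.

-10*√23

4√368 = 16*√23; √828 = 6*√23
Combine: (-16 + 6)·√23 = -10*√23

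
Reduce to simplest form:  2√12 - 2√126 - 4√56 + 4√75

2√12 = 4*√3; 2√126 = 6*√14; 4√56 = 8*√14; 4√75 = 20*√3

-14*√14 + 24*√3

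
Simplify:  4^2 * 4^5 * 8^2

2^20

4^2 = 2^4; 4^5 = 2^10; 8^2 = 2^6
Combine exponents: 2^20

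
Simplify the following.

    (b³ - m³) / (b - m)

b² + b*m + m²

Apply the difference-of-cubes factorisation and cancel (b - m).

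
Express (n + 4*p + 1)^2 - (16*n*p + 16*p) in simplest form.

Expand the square and combine the (16*n*p + 16*p) term.

(n - 4*p + 1)^2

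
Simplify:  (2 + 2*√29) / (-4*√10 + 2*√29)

(-2*√290 - 29 - 2*√10 - √29)/11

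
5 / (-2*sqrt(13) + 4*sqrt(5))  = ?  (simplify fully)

Multiply numerator and denominator by 2*sqrt(13) + 4*sqrt(5).
Denominator becomes 28; numerator becomes 10*sqrt(13) + 20*sqrt(5).

(5*sqrt(13) + 10*sqrt(5))/14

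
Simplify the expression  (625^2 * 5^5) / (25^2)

5^9

625^2 = 5^8; 5^5 = 5^5; 25^2 = 5^4
Combine exponents: 5^9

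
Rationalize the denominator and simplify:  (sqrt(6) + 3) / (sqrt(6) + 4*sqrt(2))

(-3*sqrt(6) - 6 + 8*sqrt(3) + 12*sqrt(2))/26

Multiply numerator and denominator by -4*sqrt(2) + sqrt(6).
Denominator becomes -26; numerator becomes -12*sqrt(2) - 8*sqrt(3) + 6 + 3*sqrt(6).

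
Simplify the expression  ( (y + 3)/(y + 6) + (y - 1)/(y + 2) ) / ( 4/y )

Numerator: (y + 3)/(y + 6) + (y - 1)/(y + 2) = (2*y^2 + 10*y)/(y^2 + 8*y + 12)
Denominator: 4/y = 4/y
Divide: ((2*y^2 + 10*y)/(y^2 + 8*y + 12)) · (y/4) = (y^3 + 5*y^2)/(2*y^2 + 16*y + 24)

(y^3 + 5*y^2)/(2*y^2 + 16*y + 24)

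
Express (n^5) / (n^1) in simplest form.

n^4

Quotient: n^4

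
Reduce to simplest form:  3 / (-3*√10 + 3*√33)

(√10 + √33)/23

Multiply numerator and denominator by 3*√10 + 3*√33.
Denominator becomes 207; numerator becomes 9*√10 + 9*√33.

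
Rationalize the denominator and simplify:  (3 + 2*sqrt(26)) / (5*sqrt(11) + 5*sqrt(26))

(-2*sqrt(286) - 3*sqrt(11) + 3*sqrt(26) + 52)/75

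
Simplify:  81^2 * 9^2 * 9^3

3^18

81^2 = 3^8; 9^2 = 3^4; 9^3 = 3^6
Combine exponents: 3^18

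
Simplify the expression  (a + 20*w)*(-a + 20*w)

-a^2 + 400*w^2

Product of conjugates: (P+Q)(P-Q) = P^2 - Q^2.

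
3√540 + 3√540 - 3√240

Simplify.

3√540 = 18*√15; 3√540 = 18*√15; 3√240 = 12*√15
Combine: (18 + 18 - 12)·√15 = 24*√15

24*√15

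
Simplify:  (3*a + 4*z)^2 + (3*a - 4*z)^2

Only the even-power cross terms survive.

18*a^2 + 32*z^2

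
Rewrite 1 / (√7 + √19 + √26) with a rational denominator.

Group as (√7 + √19) + √26; multiply by (√7 + √19) - √26, then rationalise the remaining surd.

(-√3458 + 7*√19 + 19*√7)/266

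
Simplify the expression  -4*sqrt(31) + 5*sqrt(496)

4*sqrt(31) = 4*sqrt(31); 5*sqrt(496) = 20*sqrt(31)
Combine: (-4 + 20)·sqrt(31) = 16*sqrt(31)

16*sqrt(31)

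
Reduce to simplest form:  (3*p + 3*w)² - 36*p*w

9*(p - w)²

Expand the square and combine the 36*p*w term.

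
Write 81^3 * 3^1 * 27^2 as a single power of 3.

81^3 = 3^12; 3^1 = 3^1; 27^2 = 3^6
Combine exponents: 3^19

3^19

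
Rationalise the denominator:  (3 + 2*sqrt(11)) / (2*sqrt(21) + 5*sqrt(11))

Multiply numerator and denominator by -2*sqrt(21) + 5*sqrt(11).
Denominator becomes 191; numerator becomes -4*sqrt(231) - 6*sqrt(21) + 15*sqrt(11) + 110.

(-4*sqrt(231) - 6*sqrt(21) + 15*sqrt(11) + 110)/191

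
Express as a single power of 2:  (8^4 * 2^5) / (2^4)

8^4 = 2^12; 2^5 = 2^5; 2^4 = 2^4
Combine exponents: 2^13

2^13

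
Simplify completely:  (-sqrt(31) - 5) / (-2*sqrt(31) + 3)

(13*sqrt(31) + 77)/115

Multiply numerator and denominator by 3 + 2*sqrt(31).
Denominator becomes -115; numerator becomes -77 - 13*sqrt(31).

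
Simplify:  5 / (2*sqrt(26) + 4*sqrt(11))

(-5*sqrt(26) + 10*sqrt(11))/36

Multiply numerator and denominator by -4*sqrt(11) + 2*sqrt(26).
Denominator becomes -72; numerator becomes -20*sqrt(11) + 10*sqrt(26).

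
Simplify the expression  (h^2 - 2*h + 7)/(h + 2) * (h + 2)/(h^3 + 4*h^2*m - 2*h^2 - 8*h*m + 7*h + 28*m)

1/(h + 4*m)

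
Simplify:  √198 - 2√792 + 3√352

3*√22

√198 = 3*√22; 2√792 = 12*√22; 3√352 = 12*√22
Combine: (3 - 12 + 12)·√22 = 3*√22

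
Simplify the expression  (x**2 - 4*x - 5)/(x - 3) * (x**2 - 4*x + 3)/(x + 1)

x**2 - 6*x + 5

Factor: x**2 - 4*x - 5 = (x - 5)*(x + 1);  x**2 - 4*x + 3 = (x - 1)*(x - 3)
Cancel the common factors (x - 3), (x + 1).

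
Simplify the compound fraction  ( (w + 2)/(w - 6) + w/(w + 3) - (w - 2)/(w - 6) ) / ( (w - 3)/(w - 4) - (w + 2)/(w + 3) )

(w**3 - 6*w**2 + 20*w - 48)/(2*w**2 - 13*w + 6)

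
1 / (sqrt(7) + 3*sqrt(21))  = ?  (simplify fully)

(-sqrt(7) + 3*sqrt(21))/182

Multiply numerator and denominator by -sqrt(7) + 3*sqrt(21).
Denominator becomes 182; numerator becomes -sqrt(7) + 3*sqrt(21).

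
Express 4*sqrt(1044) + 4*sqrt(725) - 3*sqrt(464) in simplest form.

32*sqrt(29)

4*sqrt(1044) = 24*sqrt(29); 4*sqrt(725) = 20*sqrt(29); 3*sqrt(464) = 12*sqrt(29)
Combine: (24 + 20 - 12)·sqrt(29) = 32*sqrt(29)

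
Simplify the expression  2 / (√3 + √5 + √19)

(-34*√5 - 42*√3 + 4*√285 + 22*√19)/61

Group as (√5 + √19) + √3; multiply by (√5 + √19) - √3, then rationalise the remaining surd.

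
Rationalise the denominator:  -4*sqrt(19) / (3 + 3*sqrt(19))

(-38 + 2*sqrt(19))/27

Multiply numerator and denominator by -3*sqrt(19) + 3.
Denominator becomes -162; numerator becomes -12*sqrt(19) + 228.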